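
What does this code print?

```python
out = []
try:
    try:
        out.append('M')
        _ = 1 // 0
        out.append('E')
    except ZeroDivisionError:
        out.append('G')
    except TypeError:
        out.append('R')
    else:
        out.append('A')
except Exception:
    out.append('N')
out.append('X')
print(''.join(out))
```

Execution trace: 'M' (inner try body) → 'G' (inner except ZeroDivisionError) → 'X' (after the try/except). Output: MGX

Answer: MGX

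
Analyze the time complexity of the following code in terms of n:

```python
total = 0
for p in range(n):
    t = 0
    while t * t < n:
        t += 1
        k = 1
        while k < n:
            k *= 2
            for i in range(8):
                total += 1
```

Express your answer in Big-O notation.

Each loop level contributes: n × √n × log n × 1. Multiplying the contributions gives O(n√n log n).

Answer: O(n√n log n)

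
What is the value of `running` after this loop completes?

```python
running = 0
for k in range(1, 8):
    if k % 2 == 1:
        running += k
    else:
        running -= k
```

Add odd, subtract even
`running` takes the values: 0 → 1 → -1 → 2 → -2 → 3 → -3 → 4

Answer: 4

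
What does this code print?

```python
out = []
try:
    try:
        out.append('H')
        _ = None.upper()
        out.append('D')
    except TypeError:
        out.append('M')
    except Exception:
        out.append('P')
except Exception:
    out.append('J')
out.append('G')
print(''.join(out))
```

Execution trace: 'H' (inner try body) → 'P' (inner except Exception) → 'G' (after the try/except). Output: HPG

Answer: HPG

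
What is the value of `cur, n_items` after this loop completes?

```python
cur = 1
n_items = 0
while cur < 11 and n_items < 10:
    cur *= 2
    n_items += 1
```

Double until >= 11 or 10 iterations
`cur, n_items` takes the values: (1, 0) → (2, 0) → (2, 1) → (4, 1) → (4, 2) → (8, 2) → (8, 3) → (16, 3) → (16, 4)

Answer: 16, 4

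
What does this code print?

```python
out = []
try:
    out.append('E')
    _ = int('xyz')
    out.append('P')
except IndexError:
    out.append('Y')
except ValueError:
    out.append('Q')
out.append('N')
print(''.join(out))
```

Execution trace: 'E' (try body) → 'Q' (except ValueError) → 'N' (after the try/except). Output: EQN

Answer: EQN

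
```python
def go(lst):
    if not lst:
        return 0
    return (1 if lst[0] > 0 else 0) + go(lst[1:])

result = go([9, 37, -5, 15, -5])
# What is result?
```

Count of positive elements in [9, 37, -5, 15, -5] = 3

Answer: 3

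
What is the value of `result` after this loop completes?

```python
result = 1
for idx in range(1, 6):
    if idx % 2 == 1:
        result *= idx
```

Product of odd numbers 1 to 5
`result` takes the values: 1 → 3 → 15

Answer: 15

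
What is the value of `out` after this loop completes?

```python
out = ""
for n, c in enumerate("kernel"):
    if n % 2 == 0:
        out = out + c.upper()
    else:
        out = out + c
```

Uppercase even positions in 'kernel'
`out` takes the values: "" → "K" → "Ke" → "KeR" → "KeRn" → "KeRnE" → "KeRnEl"

Answer: "KeRnEl"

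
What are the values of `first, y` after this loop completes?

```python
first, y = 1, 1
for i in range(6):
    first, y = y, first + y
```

Fibonacci: after 6 iterations
`first, y` takes the values: (1, 1) → (1, 2) → (2, 3) → (3, 5) → (5, 8) → (8, 13) → (13, 21)

Answer: 13, 21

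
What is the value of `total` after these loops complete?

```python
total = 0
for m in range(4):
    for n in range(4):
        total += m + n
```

Sum of all m+n for m,n in 4x4
`total` takes the values: 0 → 1 → 3 → 6 → 7 → 9 → 12 → 16 → 18 → 21 → 25 → 30 → 33 → 37 → 42 → 48

Answer: 48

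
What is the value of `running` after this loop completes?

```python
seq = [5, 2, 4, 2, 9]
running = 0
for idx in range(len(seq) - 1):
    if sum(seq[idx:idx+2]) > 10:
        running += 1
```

Count windows with sum > 10
`running` takes the values: 0 → 1

Answer: 1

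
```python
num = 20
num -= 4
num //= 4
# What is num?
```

Trace:
`num = 20` → num = 20
`num -= 4` → num = 16
`num //= 4` → num = 4
So num = 4

Answer: 4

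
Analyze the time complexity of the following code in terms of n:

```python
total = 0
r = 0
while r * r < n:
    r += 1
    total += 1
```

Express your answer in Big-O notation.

Each loop level contributes: √n. Multiplying the contributions gives O(√n).

Answer: O(√n)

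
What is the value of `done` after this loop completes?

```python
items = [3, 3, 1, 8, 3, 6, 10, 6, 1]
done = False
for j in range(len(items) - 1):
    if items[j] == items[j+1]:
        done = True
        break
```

Check consecutive duplicates in [3, 3, 1, 8, 3, 6, 10, 6, 1]
`done` takes the values: False → True

Answer: True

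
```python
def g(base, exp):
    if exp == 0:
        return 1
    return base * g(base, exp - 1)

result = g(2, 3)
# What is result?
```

g(2, 3) = 2 * 2 * 2 = 8

Answer: 8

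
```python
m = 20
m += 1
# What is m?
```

Trace:
`m = 20` → m = 20
`m += 1` → m = 21
So m = 21

Answer: 21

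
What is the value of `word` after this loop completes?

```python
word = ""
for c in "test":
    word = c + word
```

Reverse 'test'
`word` takes the values: "" → "t" → "et" → "set" → "tset"

Answer: "tset"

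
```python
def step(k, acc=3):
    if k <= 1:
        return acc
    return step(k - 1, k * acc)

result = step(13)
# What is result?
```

Accumulator trace (n, acc): (13, 3) -> (12, 39) -> (11, 468) -> (10, 5148) -> (9, 51480) -> (8, 463320) -> (7, 3706560) -> (6, 25945920) -> (5, 155675520) -> (4, 778377600) -> (3, 3113510400) -> (2, 9340531200) -> (1, 18681062400) -> return 18681062400

Answer: 18681062400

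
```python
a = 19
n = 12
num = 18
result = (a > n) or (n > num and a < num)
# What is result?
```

Trace:
`a = 19` → a = 19
`n = 12` → n = 12
`num = 18` → num = 18
`result = (a > n) or (n > num and a < num)` → result = True
So result = True

Answer: True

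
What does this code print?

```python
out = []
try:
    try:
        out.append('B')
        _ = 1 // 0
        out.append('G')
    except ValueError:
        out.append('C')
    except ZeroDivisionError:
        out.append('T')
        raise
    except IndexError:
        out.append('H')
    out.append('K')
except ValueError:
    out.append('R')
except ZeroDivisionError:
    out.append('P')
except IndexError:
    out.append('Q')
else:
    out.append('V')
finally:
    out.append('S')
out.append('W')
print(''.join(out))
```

Execution trace: 'B' (inner try body) → 'T' (inner except ZeroDivisionError) → 'P' (except ZeroDivisionError) → 'S' (finally) → 'W' (after the try/except). Output: BTPSW

Answer: BTPSW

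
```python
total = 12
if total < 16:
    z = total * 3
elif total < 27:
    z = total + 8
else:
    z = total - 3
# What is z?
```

Trace:
`total = 12` → total = 12
`if total < 16: ...` → total < 16 is True → z = 36
So z = 36

Answer: 36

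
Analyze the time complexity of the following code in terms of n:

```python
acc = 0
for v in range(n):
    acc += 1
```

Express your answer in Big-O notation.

Each loop level contributes: n. Multiplying the contributions gives O(n).

Answer: O(n)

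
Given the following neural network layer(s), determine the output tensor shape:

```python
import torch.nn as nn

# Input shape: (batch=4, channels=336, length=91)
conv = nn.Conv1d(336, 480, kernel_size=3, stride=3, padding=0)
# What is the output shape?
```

Input: (4, 336, 91) -> Output: (4, 480, 30)

Answer: (4, 480, 30)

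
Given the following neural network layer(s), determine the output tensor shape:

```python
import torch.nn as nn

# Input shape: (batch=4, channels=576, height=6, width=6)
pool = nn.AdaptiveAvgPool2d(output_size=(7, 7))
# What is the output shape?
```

Input: (4, 576, 6, 6) -> Output: (4, 576, 7, 7)

Answer: (4, 576, 7, 7)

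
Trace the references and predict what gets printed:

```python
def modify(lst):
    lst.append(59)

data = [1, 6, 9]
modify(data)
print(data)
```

Key concept: function modifies passed list.
Step by step:
`data = [1, 6, 9]` → data = [1, 6, 9]
`modify(data)` → data = [1, 6, 9, 59]
`print(data)` → prints [1, 6, 9, 59]

Answer: [1, 6, 9, 59]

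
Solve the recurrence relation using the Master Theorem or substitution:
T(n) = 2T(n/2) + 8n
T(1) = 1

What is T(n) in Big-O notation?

By Master Theorem: a=2, b=2, f(n)=8n. Since log_2(2) = 1 and f(n) = Θ(n^1), Case 2 applies. T(n) = O(n log n).

Answer: O(n log n)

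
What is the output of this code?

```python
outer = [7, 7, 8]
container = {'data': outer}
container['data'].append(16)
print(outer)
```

Key concept: dict holds reference to list.
Step by step:
`outer = [7, 7, 8]` → outer = [7, 7, 8]
`container = {'data': outer}` → container = {'data': [7, 7, 8]}
`container['data'].append(16)` → outer = [7, 7, 8, 16]; container = {'data': [7, 7, 8, 16]}
`print(outer)` → prints [7, 7, 8, 16]

Answer: [7, 7, 8, 16]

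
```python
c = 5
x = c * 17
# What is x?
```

Trace:
`c = 5` → c = 5
`x = c * 17` → x = 85
So x = 85

Answer: 85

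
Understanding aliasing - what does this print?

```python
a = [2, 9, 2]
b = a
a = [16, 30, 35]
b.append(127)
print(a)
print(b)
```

Key concept: rebinding vs mutation: a is rebound to a new list, b still points at the original.
Step by step:
`a = [2, 9, 2]` → a = [2, 9, 2]
`b = a` → b = [2, 9, 2] (same object as a)
`a = [16, 30, 35]` → a = [16, 30, 35]
`b.append(127)` → b = [2, 9, 2, 127]
`print(a)` → prints [16, 30, 35]
`print(b)` → prints [2, 9, 2, 127]

Answer:
[16, 30, 35]
[2, 9, 2, 127]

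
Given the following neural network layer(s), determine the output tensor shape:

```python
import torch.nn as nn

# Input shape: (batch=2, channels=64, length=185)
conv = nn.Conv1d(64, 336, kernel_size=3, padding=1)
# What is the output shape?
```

Input: (2, 64, 185) -> Output: (2, 336, 185)

Answer: (2, 336, 185)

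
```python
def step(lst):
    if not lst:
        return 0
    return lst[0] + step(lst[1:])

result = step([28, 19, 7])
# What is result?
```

28 + 19 + 7 + 0 = 54

Answer: 54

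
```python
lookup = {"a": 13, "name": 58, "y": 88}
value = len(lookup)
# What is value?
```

Trace:
`lookup = {"a": 13, "name": 58, "y": 88}` → lookup = {'a': 13, 'name': 58, 'y': 88}
`value = len(lookup)` → value = 3
So value = 3

Answer: 3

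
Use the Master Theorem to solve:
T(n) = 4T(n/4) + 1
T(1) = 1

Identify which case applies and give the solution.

a=4, b=4, f(n)=1. log_4(4) = 1. Since c=0 < 1, Case 1 applies: T(n) = Θ(n^log_b(a)) = O(n).

Answer: O(n) - Case 1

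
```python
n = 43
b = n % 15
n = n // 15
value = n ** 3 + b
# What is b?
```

Trace:
`n = 43` → n = 43
`b = n % 15` → b = 13
`n = n // 15` → n = 2
`value = n ** 3 + b` → value = 21
So b = 13

Answer: 13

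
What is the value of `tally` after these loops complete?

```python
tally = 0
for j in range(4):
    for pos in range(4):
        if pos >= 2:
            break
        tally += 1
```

Inner breaks at 2, outer runs 4 times
`tally` takes the values: 0 → 1 → 2 → 3 → 4 → 5 → 6 → 7 → 8

Answer: 8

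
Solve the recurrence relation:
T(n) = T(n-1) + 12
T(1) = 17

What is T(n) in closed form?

Unrolling: T(n) = T(1) + 12·(n-1) = 17 + 12(n-1) = 12n + 5.

Answer: T(n) = 12n + 5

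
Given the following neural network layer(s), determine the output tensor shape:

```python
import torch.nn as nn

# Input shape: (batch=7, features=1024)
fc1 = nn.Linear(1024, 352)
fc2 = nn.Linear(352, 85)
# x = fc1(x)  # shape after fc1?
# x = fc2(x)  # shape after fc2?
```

Input: (7, 1024) -> after fc1: (7, 352) -> Output: (7, 85)

Answer: (7, 85)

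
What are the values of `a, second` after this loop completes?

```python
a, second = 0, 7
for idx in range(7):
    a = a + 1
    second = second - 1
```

a goes 0→7, second goes 7→0
`a, second` takes the values: (0, 7) → (1, 7) → (1, 6) → (2, 6) → (2, 5) → (3, 5) → (3, 4) → (4, 4) → (4, 3) → (5, 3) → (5, 2) → (6, 2) → (6, 1) → (7, 1) → (7, 0)

Answer: 7, 0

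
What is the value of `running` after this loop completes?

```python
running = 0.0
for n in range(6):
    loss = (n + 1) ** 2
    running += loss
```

Sum of squared losses 1² + 2² + ... + 6²
`running` takes the values: 0.0 → 1.0 → 5.0 → 14.0 → 30.0 → 55.0 → 91.0

Answer: 91.0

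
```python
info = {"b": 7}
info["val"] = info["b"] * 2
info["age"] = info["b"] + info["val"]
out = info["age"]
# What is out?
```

Trace:
`info = {"b": 7}` → info = {'b': 7}
`info["val"] = info["b"] * 2` → info = {'b': 7, 'val': 14}
`info["age"] = info["b"] + info["val"]` → info = {'b': 7, 'val': 14, 'age': 21}
`out = info["age"]` → out = 21
So out = 21

Answer: 21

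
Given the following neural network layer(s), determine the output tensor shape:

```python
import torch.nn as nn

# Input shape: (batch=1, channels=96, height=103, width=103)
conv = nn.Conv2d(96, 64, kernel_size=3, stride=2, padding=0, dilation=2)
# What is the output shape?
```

Input: (1, 96, 103, 103) -> Output: (1, 64, 50, 50)

Answer: (1, 64, 50, 50)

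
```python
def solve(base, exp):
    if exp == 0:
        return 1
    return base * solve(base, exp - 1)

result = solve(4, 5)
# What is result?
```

solve(4, 5) = 4 * 4 * 4 * 4 * 4 = 1024

Answer: 1024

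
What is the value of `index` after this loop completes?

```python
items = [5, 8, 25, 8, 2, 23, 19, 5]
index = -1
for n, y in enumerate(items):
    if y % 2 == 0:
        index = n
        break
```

First even number index in [5, 8, 25, 8, 2, 23, 19, 5]
`index` takes the values: -1 → 1

Answer: 1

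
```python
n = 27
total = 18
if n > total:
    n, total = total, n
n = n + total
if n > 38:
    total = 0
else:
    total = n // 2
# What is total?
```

Trace:
`n = 27` → n = 27
`total = 18` → total = 18
`if n > total: ...` → n > total is True → n = 18; total = 27
`n = n + total` → n = 45
`if n > 38: ...` → n > 38 is True → total = 0
So total = 0

Answer: 0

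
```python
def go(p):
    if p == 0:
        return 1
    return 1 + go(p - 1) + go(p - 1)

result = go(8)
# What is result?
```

go(p) = 1 + 2·go(p-1), go(0)=1. Closed form: (1+1)·2^8 - 1 = 511.

Answer: 511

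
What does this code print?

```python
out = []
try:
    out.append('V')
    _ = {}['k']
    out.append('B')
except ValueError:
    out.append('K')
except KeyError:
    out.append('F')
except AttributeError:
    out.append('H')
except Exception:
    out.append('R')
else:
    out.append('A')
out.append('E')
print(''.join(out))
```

Execution trace: 'V' (try body) → 'F' (except KeyError) → 'E' (after the try/except). Output: VFE

Answer: VFE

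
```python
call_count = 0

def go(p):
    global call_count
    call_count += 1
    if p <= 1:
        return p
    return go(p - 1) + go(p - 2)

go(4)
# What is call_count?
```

Calls(p) = 1 + Calls(p-1) + Calls(p-2); Calls(0)=Calls(1)=1. For p=4 this gives 9.

Answer: 9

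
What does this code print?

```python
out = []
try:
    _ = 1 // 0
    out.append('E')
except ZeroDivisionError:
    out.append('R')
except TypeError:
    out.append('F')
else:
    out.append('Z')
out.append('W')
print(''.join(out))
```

Execution trace: 'R' (except ZeroDivisionError) → 'W' (after the try/except). Output: RW

Answer: RW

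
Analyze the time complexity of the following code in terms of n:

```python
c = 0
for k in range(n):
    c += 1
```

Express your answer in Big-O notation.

Each loop level contributes: n. Multiplying the contributions gives O(n).

Answer: O(n)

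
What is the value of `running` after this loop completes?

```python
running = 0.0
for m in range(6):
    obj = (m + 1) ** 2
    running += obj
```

Sum of squared losses 1² + 2² + ... + 6²
`running` takes the values: 0.0 → 1.0 → 5.0 → 14.0 → 30.0 → 55.0 → 91.0

Answer: 91.0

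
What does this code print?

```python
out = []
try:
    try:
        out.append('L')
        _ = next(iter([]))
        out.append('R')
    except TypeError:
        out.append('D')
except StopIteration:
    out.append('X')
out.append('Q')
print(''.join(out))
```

Execution trace: 'L' (inner try body) → 'X' (outer except StopIteration) → 'Q' (after the try/except). Output: LXQ

Answer: LXQ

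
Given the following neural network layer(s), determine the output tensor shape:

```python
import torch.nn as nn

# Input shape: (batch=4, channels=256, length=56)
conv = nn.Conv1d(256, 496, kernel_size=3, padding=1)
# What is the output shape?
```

Input: (4, 256, 56) -> Output: (4, 496, 56)

Answer: (4, 496, 56)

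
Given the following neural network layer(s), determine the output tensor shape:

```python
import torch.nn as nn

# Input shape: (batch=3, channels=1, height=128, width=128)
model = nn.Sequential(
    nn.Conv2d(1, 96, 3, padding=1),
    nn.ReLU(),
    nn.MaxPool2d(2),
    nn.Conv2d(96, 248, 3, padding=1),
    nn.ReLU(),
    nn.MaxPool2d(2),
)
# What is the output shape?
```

Input: (3, 1, 128, 128) -> after first Conv2d: (3, 96, 128, 128) -> after first MaxPool2d: (3, 96, 64, 64) -> after second Conv2d: (3, 248, 64, 64) -> Output: (3, 248, 32, 32)

Answer: (3, 248, 32, 32)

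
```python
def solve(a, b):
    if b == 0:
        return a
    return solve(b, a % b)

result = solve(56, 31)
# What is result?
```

solve(56, 31) -> solve(31, 25) -> solve(25, 6) -> solve(6, 1) -> solve(1, 0) -> 1

Answer: 1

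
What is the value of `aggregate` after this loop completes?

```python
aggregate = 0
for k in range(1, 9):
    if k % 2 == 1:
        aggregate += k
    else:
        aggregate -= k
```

Add odd, subtract even
`aggregate` takes the values: 0 → 1 → -1 → 2 → -2 → 3 → -3 → 4 → -4

Answer: -4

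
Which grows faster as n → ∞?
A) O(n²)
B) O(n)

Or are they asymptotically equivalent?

O(n²) vs O(n): Higher order terms dominate.

Answer: A) O(n²) grows faster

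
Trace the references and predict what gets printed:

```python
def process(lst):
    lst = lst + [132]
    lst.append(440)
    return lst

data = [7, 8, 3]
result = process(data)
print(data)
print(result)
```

Key concept: rebinding parameter vs mutation.
Step by step:
`data = [7, 8, 3]` → data = [7, 8, 3]
`result = process(data)` → result = [7, 8, 3, 132, 440]
`print(data)` → prints [7, 8, 3]
`print(result)` → prints [7, 8, 3, 132, 440]

Answer:
[7, 8, 3]
[7, 8, 3, 132, 440]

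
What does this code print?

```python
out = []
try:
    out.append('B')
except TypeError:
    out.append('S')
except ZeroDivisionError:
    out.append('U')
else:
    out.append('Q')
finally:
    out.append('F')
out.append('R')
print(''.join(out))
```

Execution trace: 'B' (try body, no exception) → 'Q' (else) → 'F' (finally) → 'R' (after the try/except). Output: BQFR

Answer: BQFR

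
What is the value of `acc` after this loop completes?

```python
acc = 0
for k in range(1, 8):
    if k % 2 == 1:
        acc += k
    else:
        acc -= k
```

Add odd, subtract even
`acc` takes the values: 0 → 1 → -1 → 2 → -2 → 3 → -3 → 4

Answer: 4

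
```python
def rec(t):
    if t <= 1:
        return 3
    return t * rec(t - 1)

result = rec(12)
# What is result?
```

rec(12) = 12 * 11 * 10 * 9 * 8 * 7 * 6 * 5 * 4 * 3 * 2 * 3 = 1437004800

Answer: 1437004800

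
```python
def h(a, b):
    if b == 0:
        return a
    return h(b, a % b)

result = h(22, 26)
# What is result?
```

h(22, 26) -> h(26, 22) -> h(22, 4) -> h(4, 2) -> h(2, 0) -> 2

Answer: 2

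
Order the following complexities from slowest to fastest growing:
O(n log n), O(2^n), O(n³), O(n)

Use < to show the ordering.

Ordered by growth rate: O(n) < O(n log n) < O(n³) < O(2^n)

Answer: O(n) < O(n log n) < O(n³) < O(2^n)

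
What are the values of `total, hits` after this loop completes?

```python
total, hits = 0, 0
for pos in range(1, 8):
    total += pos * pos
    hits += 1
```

Sum of squares and count
`total, hits` takes the values: (0, 0) → (1, 0) → (1, 1) → (5, 1) → (5, 2) → (14, 2) → (14, 3) → (30, 3) → (30, 4) → (55, 4) → (55, 5) → (91, 5) → (91, 6) → (140, 6) → (140, 7)

Answer: 140, 7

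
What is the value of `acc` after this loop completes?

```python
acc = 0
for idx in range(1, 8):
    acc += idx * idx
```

Sum of squares 1² to 7² = 140
`acc` takes the values: 0 → 1 → 5 → 14 → 30 → 55 → 91 → 140

Answer: 140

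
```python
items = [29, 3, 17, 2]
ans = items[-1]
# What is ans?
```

Trace:
`items = [29, 3, 17, 2]` → items = [29, 3, 17, 2]
`ans = items[-1]` → ans = 2
So ans = 2

Answer: 2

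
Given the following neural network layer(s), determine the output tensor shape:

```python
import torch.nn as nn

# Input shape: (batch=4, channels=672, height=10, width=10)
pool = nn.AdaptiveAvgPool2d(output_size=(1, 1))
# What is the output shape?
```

Input: (4, 672, 10, 10) -> Output: (4, 672, 1, 1)

Answer: (4, 672, 1, 1)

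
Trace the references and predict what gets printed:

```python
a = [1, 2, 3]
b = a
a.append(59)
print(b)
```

Key concept: basic list aliasing.
Step by step:
`a = [1, 2, 3]` → a = [1, 2, 3]
`b = a` → b = [1, 2, 3] (same object as a)
`a.append(59)` → a = [1, 2, 3, 59] (same object as b); b = [1, 2, 3, 59] (same object as a)
`print(b)` → prints [1, 2, 3, 59]

Answer: [1, 2, 3, 59]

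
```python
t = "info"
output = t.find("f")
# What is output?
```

Trace:
`t = "info"` → t = 'info'
`output = t.find("f")` → output = 2
So output = 2

Answer: 2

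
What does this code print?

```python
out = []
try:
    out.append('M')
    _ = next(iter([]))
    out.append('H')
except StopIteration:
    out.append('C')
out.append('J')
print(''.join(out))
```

Execution trace: 'M' (try body) → 'C' (except StopIteration) → 'J' (after the try/except). Output: MCJ

Answer: MCJ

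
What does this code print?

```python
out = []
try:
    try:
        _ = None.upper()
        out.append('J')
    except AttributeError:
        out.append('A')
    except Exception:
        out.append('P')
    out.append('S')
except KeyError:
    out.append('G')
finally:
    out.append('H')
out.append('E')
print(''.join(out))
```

Execution trace: 'A' (inner except AttributeError) → 'S' (try body, no exception) → 'H' (finally) → 'E' (after the try/except). Output: ASHE

Answer: ASHE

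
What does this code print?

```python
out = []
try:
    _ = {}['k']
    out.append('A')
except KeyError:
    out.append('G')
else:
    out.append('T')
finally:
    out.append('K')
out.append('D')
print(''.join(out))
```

Execution trace: 'G' (except KeyError) → 'K' (finally) → 'D' (after the try/except). Output: GKD

Answer: GKD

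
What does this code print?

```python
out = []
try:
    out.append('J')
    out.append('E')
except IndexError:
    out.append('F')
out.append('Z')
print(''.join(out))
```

Execution trace: 'J' (try body) → 'E' (try body, no exception) → 'Z' (after the try/except). Output: JEZ

Answer: JEZ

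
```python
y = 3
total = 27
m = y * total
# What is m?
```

Trace:
`y = 3` → y = 3
`total = 27` → total = 27
`m = y * total` → m = 81
So m = 81

Answer: 81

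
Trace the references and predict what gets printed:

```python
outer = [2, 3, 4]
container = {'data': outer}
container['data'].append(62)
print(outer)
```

Key concept: dict holds reference to list.
Step by step:
`outer = [2, 3, 4]` → outer = [2, 3, 4]
`container = {'data': outer}` → container = {'data': [2, 3, 4]}
`container['data'].append(62)` → outer = [2, 3, 4, 62]; container = {'data': [2, 3, 4, 62]}
`print(outer)` → prints [2, 3, 4, 62]

Answer: [2, 3, 4, 62]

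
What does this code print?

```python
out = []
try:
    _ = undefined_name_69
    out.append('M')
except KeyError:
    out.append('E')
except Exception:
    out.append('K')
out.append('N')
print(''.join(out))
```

Execution trace: 'K' (except Exception) → 'N' (after the try/except). Output: KN

Answer: KN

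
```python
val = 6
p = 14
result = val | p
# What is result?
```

Trace:
`val = 6` → val = 6
`p = 14` → p = 14
`result = val | p` → result = 14
So result = 14

Answer: 14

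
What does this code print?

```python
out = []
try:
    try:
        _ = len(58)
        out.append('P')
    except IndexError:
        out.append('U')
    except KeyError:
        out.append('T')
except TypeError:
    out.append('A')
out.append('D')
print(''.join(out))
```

Execution trace: 'A' (outer except TypeError) → 'D' (after the try/except). Output: AD

Answer: AD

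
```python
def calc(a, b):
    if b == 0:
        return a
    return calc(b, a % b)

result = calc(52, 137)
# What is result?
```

calc(52, 137) -> calc(137, 52) -> calc(52, 33) -> calc(33, 19) -> calc(19, 14) -> calc(14, 5) -> calc(5, 4) -> calc(4, 1) -> calc(1, 0) -> 1

Answer: 1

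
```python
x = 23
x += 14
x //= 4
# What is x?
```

Trace:
`x = 23` → x = 23
`x += 14` → x = 37
`x //= 4` → x = 9
So x = 9

Answer: 9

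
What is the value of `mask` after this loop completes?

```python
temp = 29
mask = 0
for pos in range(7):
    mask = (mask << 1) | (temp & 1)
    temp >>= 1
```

Reverse lowest 7 bits of 29
`mask` takes the values: 0 → 1 → 2 → 5 → 11 → 23 → 46 → 92

Answer: 92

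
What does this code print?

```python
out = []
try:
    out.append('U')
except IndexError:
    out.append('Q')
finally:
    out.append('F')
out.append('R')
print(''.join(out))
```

Execution trace: 'U' (try body, no exception) → 'F' (finally) → 'R' (after the try/except). Output: UFR

Answer: UFR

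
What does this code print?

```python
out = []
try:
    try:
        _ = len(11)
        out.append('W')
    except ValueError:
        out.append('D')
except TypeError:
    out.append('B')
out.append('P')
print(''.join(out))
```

Execution trace: 'B' (outer except TypeError) → 'P' (after the try/except). Output: BP

Answer: BP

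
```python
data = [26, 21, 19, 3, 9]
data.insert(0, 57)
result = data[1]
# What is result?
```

Trace:
`data = [26, 21, 19, 3, 9]` → data = [26, 21, 19, 3, 9]
`data.insert(0, 57)` → data = [57, 26, 21, 19, 3, 9]
`result = data[1]` → result = 26
So result = 26

Answer: 26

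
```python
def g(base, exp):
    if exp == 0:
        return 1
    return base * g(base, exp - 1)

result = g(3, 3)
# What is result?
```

g(3, 3) = 3 * 3 * 3 = 27

Answer: 27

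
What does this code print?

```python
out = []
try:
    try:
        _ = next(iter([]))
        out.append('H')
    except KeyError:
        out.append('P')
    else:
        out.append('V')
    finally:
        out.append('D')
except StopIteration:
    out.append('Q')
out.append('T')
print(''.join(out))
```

Execution trace: 'D' (finally) → 'Q' (outer except StopIteration) → 'T' (after the try/except). Output: DQT

Answer: DQT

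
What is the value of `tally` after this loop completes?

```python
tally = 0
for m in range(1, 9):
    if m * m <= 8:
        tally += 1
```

Count numbers where m² ≤ 8
`tally` takes the values: 0 → 1 → 2

Answer: 2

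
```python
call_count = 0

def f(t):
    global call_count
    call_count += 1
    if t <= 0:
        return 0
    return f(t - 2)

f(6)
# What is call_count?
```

Linear recursion stepping by 2: 4 calls from t=6 down to ≤0.

Answer: 4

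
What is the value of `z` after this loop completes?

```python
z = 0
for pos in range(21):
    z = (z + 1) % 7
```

Increment mod 7, 21 times = 0
`z` takes the values: 0 → 1 → 2 → 3 → 4 → 5 → 6 → 0 → 1 → 2 → 3 → 4 → 5 → 6 → 0 → 1 → 2 → 3 → 4 → 5 → 6 → 0

Answer: 0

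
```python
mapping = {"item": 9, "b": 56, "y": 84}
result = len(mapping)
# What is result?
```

Trace:
`mapping = {"item": 9, "b": 56, "y": 84}` → mapping = {'item': 9, 'b': 56, 'y': 84}
`result = len(mapping)` → result = 3
So result = 3

Answer: 3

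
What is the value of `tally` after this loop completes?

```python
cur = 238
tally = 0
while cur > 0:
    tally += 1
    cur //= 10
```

Count digits by repeated division by 10
`tally` takes the values: 0 → 1 → 2 → 3

Answer: 3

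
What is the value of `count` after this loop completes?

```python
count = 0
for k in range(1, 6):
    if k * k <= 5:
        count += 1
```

Count numbers where k² ≤ 5
`count` takes the values: 0 → 1 → 2

Answer: 2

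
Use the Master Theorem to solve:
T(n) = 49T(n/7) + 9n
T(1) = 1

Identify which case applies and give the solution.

a=49, b=7, f(n)=9n. log_7(49) = 2. Since c=1 < 2, Case 1 applies: T(n) = Θ(n^log_b(a)) = O(n^2).

Answer: O(n^2) - Case 1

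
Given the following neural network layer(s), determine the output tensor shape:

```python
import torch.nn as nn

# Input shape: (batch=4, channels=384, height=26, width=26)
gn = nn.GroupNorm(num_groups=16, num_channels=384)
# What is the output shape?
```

Input: (4, 384, 26, 26) -> Output: (4, 384, 26, 26)

Answer: (4, 384, 26, 26)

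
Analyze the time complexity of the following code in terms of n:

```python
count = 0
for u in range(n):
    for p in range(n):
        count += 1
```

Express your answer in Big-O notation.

Each loop level contributes: n × n. Multiplying the contributions gives O(n^2).

Answer: O(n^2)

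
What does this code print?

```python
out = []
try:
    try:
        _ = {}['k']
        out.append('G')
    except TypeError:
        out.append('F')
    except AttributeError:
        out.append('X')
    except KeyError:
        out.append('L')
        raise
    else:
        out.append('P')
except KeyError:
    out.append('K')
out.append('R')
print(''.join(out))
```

Execution trace: 'L' (inner except KeyError) → 'K' (outer except KeyError) → 'R' (after the try/except). Output: LKR

Answer: LKR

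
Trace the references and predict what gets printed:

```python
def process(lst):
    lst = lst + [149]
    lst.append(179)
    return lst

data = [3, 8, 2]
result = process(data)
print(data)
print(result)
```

Key concept: rebinding parameter vs mutation.
Step by step:
`data = [3, 8, 2]` → data = [3, 8, 2]
`result = process(data)` → result = [3, 8, 2, 149, 179]
`print(data)` → prints [3, 8, 2]
`print(result)` → prints [3, 8, 2, 149, 179]

Answer:
[3, 8, 2]
[3, 8, 2, 149, 179]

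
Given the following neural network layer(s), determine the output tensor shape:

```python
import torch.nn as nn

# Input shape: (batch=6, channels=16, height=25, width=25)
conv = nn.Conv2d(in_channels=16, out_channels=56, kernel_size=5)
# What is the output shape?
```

Input: (6, 16, 25, 25) -> Output: (6, 56, 21, 21)

Answer: (6, 56, 21, 21)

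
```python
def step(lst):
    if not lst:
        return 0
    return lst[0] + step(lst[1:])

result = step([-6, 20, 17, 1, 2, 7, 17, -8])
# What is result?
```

(-6) + 20 + 17 + 1 + 2 + 7 + 17 + (-8) + 0 = 50

Answer: 50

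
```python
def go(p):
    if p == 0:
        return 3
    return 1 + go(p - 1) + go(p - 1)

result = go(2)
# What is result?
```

go(p) = 1 + 2·go(p-1), go(0)=3. Closed form: (3+1)·2^2 - 1 = 15.

Answer: 15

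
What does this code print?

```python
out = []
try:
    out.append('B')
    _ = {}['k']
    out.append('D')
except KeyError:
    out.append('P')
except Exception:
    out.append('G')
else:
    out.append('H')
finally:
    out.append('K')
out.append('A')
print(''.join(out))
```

Execution trace: 'B' (try body) → 'P' (except KeyError) → 'K' (finally) → 'A' (after the try/except). Output: BPKA

Answer: BPKA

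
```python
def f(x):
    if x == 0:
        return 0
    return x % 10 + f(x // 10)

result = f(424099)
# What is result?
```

Sum of digits of 424099: 9 + 9 + 0 + 4 + 2 + 4 = 28

Answer: 28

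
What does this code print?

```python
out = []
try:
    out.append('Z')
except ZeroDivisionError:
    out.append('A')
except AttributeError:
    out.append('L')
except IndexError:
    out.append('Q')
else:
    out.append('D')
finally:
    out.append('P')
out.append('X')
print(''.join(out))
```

Execution trace: 'Z' (try body, no exception) → 'D' (else) → 'P' (finally) → 'X' (after the try/except). Output: ZDPX

Answer: ZDPX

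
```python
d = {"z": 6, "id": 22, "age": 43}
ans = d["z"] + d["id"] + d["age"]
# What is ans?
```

Trace:
`d = {"z": 6, "id": 22, "age": 43}` → d = {'z': 6, 'id': 22, 'age': 43}
`ans = d["z"] + d["id"] + d["age"]` → ans = 71
So ans = 71

Answer: 71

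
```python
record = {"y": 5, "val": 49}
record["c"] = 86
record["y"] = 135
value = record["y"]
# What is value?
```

Trace:
`record = {"y": 5, "val": 49}` → record = {'y': 5, 'val': 49}
`record["c"] = 86` → record = {'y': 5, 'val': 49, 'c': 86}
`record["y"] = 135` → record = {'y': 135, 'val': 49, 'c': 86}
`value = record["y"]` → value = 135
So value = 135

Answer: 135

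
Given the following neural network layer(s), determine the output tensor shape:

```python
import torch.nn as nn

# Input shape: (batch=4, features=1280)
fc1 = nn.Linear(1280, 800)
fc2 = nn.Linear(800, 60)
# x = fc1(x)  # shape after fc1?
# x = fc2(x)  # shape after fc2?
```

Input: (4, 1280) -> after fc1: (4, 800) -> Output: (4, 60)

Answer: (4, 60)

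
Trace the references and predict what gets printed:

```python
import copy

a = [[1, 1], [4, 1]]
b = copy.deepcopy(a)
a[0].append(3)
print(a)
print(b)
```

Key concept: deep copy is fully independent.
Step by step:
`a = [[1, 1], [4, 1]]` → a = [[1, 1], [4, 1]]
`b = copy.deepcopy(a)` → b = [[1, 1], [4, 1]]
`a[0].append(3)` → a = [[1, 1, 3], [4, 1]]
`print(a)` → prints [[1, 1, 3], [4, 1]]
`print(b)` → prints [[1, 1], [4, 1]]

Answer:
[[1, 1, 3], [4, 1]]
[[1, 1], [4, 1]]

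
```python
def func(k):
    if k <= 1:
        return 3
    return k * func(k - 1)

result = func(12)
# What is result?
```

func(12) = 12 * 11 * 10 * 9 * 8 * 7 * 6 * 5 * 4 * 3 * 2 * 3 = 1437004800

Answer: 1437004800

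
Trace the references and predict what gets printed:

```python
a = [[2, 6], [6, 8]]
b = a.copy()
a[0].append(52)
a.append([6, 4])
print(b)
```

Key concept: shallow copy with nested lists.
Step by step:
`a = [[2, 6], [6, 8]]` → a = [[2, 6], [6, 8]]
`b = a.copy()` → b = [[2, 6], [6, 8]]
`a[0].append(52)` → a = [[2, 6, 52], [6, 8]]; b = [[2, 6, 52], [6, 8]]
`a.append([6, 4])` → a = [[2, 6, 52], [6, 8], [6, 4]]
`print(b)` → prints [[2, 6, 52], [6, 8]]

Answer: [[2, 6, 52], [6, 8]]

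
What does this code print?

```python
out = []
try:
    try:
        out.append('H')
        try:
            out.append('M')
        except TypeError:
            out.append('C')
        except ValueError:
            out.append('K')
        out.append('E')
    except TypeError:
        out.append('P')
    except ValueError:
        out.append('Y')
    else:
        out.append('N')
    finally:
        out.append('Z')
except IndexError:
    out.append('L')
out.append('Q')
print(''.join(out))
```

Execution trace: 'H' (try body) → 'M' (inner try body, no exception) → 'E' (try body, no exception) → 'N' (else) → 'Z' (finally) → 'Q' (after the try/except). Output: HMENZQ

Answer: HMENZQ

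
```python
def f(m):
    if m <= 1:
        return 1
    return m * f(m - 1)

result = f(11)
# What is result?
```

f(11) = 11 * 10 * 9 * 8 * 7 * 6 * 5 * 4 * 3 * 2 * 1 = 39916800

Answer: 39916800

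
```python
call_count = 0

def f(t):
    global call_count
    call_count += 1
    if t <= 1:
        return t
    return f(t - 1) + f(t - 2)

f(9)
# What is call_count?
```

Calls(t) = 1 + Calls(t-1) + Calls(t-2); Calls(0)=Calls(1)=1. For t=9 this gives 109.

Answer: 109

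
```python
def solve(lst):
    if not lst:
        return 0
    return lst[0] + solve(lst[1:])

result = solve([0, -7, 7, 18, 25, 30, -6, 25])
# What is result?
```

0 + (-7) + 7 + 18 + 25 + 30 + (-6) + 25 + 0 = 92

Answer: 92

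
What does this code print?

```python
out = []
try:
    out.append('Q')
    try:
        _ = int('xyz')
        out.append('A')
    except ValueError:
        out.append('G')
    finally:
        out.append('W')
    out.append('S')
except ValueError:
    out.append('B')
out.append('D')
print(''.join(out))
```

Execution trace: 'Q' (try body) → 'G' (inner except ValueError) → 'W' (inner finally) → 'S' (try body, no exception) → 'D' (after the try/except). Output: QGWSD

Answer: QGWSD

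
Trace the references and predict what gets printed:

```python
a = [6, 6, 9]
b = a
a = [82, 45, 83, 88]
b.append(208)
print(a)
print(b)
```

Key concept: rebinding vs mutation: a is rebound to a new list, b still points at the original.
Step by step:
`a = [6, 6, 9]` → a = [6, 6, 9]
`b = a` → b = [6, 6, 9] (same object as a)
`a = [82, 45, 83, 88]` → a = [82, 45, 83, 88]
`b.append(208)` → b = [6, 6, 9, 208]
`print(a)` → prints [82, 45, 83, 88]
`print(b)` → prints [6, 6, 9, 208]

Answer:
[82, 45, 83, 88]
[6, 6, 9, 208]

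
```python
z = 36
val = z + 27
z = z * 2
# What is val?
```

Trace:
`z = 36` → z = 36
`val = z + 27` → val = 63
`z = z * 2` → z = 72
So val = 63

Answer: 63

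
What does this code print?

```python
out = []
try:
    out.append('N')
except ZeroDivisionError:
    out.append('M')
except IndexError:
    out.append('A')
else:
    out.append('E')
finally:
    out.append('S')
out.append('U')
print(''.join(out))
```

Execution trace: 'N' (try body, no exception) → 'E' (else) → 'S' (finally) → 'U' (after the try/except). Output: NESU

Answer: NESU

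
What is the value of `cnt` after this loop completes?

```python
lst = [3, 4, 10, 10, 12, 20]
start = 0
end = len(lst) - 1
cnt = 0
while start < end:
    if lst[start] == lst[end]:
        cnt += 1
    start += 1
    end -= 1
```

Count matching pairs from ends
`cnt` takes the values: 0 → 1

Answer: 1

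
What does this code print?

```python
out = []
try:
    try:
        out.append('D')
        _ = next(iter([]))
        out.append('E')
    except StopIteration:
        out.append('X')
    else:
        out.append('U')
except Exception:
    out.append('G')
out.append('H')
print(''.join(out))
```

Execution trace: 'D' (inner try body) → 'X' (inner except StopIteration) → 'H' (after the try/except). Output: DXH

Answer: DXH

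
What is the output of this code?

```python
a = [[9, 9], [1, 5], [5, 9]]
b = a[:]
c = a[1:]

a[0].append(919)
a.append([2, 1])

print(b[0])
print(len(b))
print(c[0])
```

Key concept: slice with nested mutation.
Step by step:
`a = [[9, 9], [1, 5], [5, 9]]` → a = [[9, 9], [1, 5], [5, 9]]
`b = a[:]` → b = [[9, 9], [1, 5], [5, 9]]
`c = a[1:]` → c = [[1, 5], [5, 9]]
`a[0].append(919)` → a = [[9, 9, 919], [1, 5], [5, 9]]; b = [[9, 9, 919], [1, 5], [5, 9]]
`a.append([2, 1])` → a = [[9, 9, 919], [1, 5], [5, 9], [2, 1]]
`print(b[0])` → prints [9, 9, 919]
`print(len(b))` → prints 3
`print(c[0])` → prints [1, 5]

Answer:
[9, 9, 919]
3
[1, 5]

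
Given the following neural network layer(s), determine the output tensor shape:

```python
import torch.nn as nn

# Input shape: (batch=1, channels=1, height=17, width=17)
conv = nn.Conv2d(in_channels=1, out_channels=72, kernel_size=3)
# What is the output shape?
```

Input: (1, 1, 17, 17) -> Output: (1, 72, 15, 15)

Answer: (1, 72, 15, 15)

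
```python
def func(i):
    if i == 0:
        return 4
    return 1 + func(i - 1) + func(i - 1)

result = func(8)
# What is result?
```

func(i) = 1 + 2·func(i-1), func(0)=4. Closed form: (4+1)·2^8 - 1 = 1279.

Answer: 1279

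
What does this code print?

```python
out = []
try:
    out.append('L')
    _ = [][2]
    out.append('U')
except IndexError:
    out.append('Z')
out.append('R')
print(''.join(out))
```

Execution trace: 'L' (try body) → 'Z' (except IndexError) → 'R' (after the try/except). Output: LZR

Answer: LZR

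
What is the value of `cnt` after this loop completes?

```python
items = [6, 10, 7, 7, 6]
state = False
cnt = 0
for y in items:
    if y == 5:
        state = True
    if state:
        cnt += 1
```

Count elements after first 5 in [6, 10, 7, 7, 6]
`cnt` takes the values: 0

Answer: 0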